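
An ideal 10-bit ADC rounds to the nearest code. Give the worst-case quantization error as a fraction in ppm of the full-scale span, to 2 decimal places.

488.28 ppm

Rounding → worst-case error = ½ LSB = V_FS/2^11, so 1e+06/2048 = 488.281 ppm of full scale.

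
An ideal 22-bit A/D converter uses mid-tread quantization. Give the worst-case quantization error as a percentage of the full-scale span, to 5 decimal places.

0.00001 %

Rounding → worst-case error = ½ LSB = V_FS/2^23, so 100/8388608 = 1.19209e-05 % of full scale.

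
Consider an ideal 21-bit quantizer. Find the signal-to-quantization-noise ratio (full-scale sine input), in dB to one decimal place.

128.2 dB

SNR ≈ 6.02·N + 1.76 dB = 6.02·21 + 1.76 = 128.18 dB.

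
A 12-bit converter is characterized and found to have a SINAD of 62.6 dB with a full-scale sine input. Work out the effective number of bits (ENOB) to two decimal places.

10.11 bits

ENOB = (SINAD − 1.76) / 6.02 = (62.6 − 1.76)/6.02 = 10.106.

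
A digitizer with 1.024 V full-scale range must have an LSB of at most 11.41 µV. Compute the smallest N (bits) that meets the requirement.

Number of steps required ≥ 1.024 V / 11.41 µV = 89745.84.
Need 2^N ≥ 89745.84; 2^16 = 65536, 2^17 = 131072.
Minimum N = 17.

17 bits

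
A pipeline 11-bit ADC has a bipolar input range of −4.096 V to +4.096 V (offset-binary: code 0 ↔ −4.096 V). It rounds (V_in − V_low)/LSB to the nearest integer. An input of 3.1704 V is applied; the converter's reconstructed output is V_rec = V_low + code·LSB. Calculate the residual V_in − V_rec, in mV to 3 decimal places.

-1.600 mV

One LSB is 8.192 V / 2048 = 4.000 mV.
(3.1704 − (−4.096))/0.004 = 1816.6000; round gives code 1817.
Code 1817 maps back to (−4.096) + 1817×0.004 V = 3.172 V.
Difference: -0.0016 V → -1.600 mV.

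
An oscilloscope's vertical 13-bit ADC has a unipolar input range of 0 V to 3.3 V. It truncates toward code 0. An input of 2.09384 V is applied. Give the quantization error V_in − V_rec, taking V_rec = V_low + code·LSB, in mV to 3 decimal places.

0.322 mV

Step size: 3.3 V ÷ 2^13 = 402.83 µV.
Scaled input = 5197.7992 LSBs, so code = 5197.
Code 5197 maps back to 0 + 5197×0.000402832 V = 2.0935181 V.
V_in − V_rec = 0.000321934 V = 0.322 mV.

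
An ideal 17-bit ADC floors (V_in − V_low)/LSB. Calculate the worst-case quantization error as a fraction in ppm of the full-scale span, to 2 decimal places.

7.63 ppm

Truncating → worst-case error = 1 LSB = V_FS/2^17, so 1e+06/131072 = 7.62939 ppm of full scale.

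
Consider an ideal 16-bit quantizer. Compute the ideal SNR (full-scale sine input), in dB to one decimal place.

SNR ≈ 6.02·N + 1.76 dB = 6.02·16 + 1.76 = 98.08 dB.

98.1 dB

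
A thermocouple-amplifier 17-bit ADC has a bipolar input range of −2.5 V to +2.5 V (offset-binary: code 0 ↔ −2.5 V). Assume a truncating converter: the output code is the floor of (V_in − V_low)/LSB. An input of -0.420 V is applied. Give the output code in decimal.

LSB = 5 V / 131072 = 38.15 µV.
(V_in − V_low)/LSB = (-0.420 − (−2.5)) / 3.8147e-05 = 54525.952.
⌊·⌋(54525.952) = 54525.

code 54525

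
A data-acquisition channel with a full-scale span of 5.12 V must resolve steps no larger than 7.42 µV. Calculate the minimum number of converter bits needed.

20 bits

Number of steps required ≥ 5.12 V / 7.42 µV = 690026.95.
Need 2^N ≥ 690026.95; 2^19 = 524288, 2^20 = 1048576.
Minimum N = 20.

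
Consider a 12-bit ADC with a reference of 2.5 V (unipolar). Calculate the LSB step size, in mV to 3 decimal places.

Full-scale span = 2.5 V.
LSB = 2.5 / 2^12 = 2.5 / 4096 = 0.000610352 V = 0.610 mV.

0.610 mV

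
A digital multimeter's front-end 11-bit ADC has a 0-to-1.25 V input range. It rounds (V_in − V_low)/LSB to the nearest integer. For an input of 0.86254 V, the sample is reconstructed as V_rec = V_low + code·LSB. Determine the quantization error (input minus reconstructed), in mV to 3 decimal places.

0.113 mV

Step size: 1.25 V ÷ 2^11 = 0.610 mV.
Scaled input = 1413.1855 LSBs, so code = 1413.
Code 1413 maps back to 0 + 1413×0.000610352 V = 0.86242676 V.
Error = 0.86254 − 0.86242676 = 0.000113242 V = 0.113 mV.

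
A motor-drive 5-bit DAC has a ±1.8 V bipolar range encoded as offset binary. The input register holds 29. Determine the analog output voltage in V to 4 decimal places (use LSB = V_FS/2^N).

LSB = 3.6 V / 2^5 = 112.500 mV.
V_out = (−1.8) + 29 × 0.1125 V = 1.4625 V.

1.4625 V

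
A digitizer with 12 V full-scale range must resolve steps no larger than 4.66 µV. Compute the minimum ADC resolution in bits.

Number of steps required ≥ 12 V / 4.66 µV = 2575107.30.
Need 2^N ≥ 2575107.30; 2^21 = 2097152, 2^22 = 4194304.
Minimum N = 22.

22 bits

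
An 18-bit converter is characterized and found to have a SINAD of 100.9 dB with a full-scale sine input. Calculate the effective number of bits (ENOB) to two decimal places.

16.47 bits

ENOB = (SINAD − 1.76) / 6.02 = (100.9 − 1.76)/6.02 = 16.468.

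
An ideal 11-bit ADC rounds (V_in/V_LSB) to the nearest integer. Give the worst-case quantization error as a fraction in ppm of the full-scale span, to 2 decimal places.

244.14 ppm

Rounding → worst-case error = ½ LSB = V_FS/2^12, so 1e+06/4096 = 244.141 ppm of full scale.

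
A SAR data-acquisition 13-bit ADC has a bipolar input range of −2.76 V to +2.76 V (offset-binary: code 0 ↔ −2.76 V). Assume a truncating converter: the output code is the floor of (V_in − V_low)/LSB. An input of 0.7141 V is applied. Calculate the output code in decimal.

With 8192 levels over 5.52 V, one step is 0.674 mV.
Input sits at 5155.766 steps above V_low.
Floor → code 5155.

code 5155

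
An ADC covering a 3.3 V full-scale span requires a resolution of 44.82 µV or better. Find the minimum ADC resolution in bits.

17 bits

Number of steps required ≥ 3.3 V / 44.82 µV = 73627.84.
Need 2^N ≥ 73627.84; 2^16 = 65536, 2^17 = 131072.
Minimum N = 17.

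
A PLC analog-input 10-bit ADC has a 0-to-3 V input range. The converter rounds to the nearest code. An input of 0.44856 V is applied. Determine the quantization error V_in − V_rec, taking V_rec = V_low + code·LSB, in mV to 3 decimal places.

Step size: 3 V ÷ 2^10 = 2.930 mV.
(0.44856 − 0)/0.00292969 = 153.1085; round gives code 153.
Reconstructed: 0.44824219 V.
Difference: 0.000317813 V → 0.318 mV.

0.318 mV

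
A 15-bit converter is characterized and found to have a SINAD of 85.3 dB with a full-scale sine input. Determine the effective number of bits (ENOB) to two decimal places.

ENOB = (SINAD − 1.76) / 6.02 = (85.3 − 1.76)/6.02 = 13.877.

13.88 bits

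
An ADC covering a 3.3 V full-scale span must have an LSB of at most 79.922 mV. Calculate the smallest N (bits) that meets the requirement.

Number of steps required ≥ 3.3 V / 79.922 mV = 41.29.
Need 2^N ≥ 41.29; 2^5 = 32, 2^6 = 64.
Minimum N = 6.

6 bits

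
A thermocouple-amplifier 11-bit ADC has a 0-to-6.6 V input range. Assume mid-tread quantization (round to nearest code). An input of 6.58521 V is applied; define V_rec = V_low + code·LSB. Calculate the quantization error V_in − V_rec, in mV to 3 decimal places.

1.323 mV

One LSB is 6.6 V / 2048 = 3.223 mV.
Scaled input = 2043.4106 LSBs, so code = 2043.
Code 2043 maps back to 0 + 2043×0.00322266 V = 6.5838867 V.
Error = 6.58521 − 6.5838867 = 0.00132328 V = 1.323 mV.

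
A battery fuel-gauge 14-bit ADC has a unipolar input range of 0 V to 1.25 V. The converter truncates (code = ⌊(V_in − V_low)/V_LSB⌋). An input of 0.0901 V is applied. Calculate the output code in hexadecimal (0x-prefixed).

LSB = 1.25 V / 16384 = 76.29 µV.
(0.0901 − 0) / 7.62939e-05 = 1180.959 LSBs.
Floor → code 1180.
In hexadecimal (0x-prefixed): 0x49C.

code 0x49C (decimal 1180)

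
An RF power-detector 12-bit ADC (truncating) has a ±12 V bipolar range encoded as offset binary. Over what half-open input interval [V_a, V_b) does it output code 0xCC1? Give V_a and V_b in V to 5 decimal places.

[7.13086 V, 7.13672 V)

LSB = 24/2^12 = 5.859 mV.
Code 0xCC1 = 3265 decimal.
V_a = V_low + 3265·LSB = 7.13086 V; V_b = V_low + 3266·LSB = 7.13672 V.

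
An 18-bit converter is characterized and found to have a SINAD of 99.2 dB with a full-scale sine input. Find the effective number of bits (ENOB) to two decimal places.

ENOB = (SINAD − 1.76) / 6.02 = (99.2 − 1.76)/6.02 = 16.186.

16.19 bits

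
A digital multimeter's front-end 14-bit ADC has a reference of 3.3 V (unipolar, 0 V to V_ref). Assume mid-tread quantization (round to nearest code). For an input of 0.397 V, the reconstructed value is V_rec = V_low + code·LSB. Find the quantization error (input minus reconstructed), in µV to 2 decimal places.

9.03 µV

Step size: 3.3 V ÷ 2^14 = 201.42 µV.
(0.397 − 0)/0.000201416 = 1971.0448; round gives code 1971.
Reconstructed: 0.39699097 V.
Error = 0.397 − 0.39699097 = 9.0332e-06 V = 9.03 µV.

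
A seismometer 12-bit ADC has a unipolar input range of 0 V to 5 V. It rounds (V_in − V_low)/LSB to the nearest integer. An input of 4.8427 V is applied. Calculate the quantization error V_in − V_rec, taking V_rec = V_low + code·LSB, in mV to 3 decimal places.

One LSB is 5 V / 4096 = 1.221 mV.
(4.8427 − 0)/0.0012207 = 3967.1398; round gives code 3967.
V_rec = 0 + 3967·0.0012207 = 4.8425293 V.
Difference: 0.000170703 V → 0.171 mV.

0.171 mV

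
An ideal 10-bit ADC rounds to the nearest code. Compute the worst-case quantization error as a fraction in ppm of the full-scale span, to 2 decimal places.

488.28 ppm

Rounding → worst-case error = ½ LSB = V_FS/2^11, so 1e+06/2048 = 488.281 ppm of full scale.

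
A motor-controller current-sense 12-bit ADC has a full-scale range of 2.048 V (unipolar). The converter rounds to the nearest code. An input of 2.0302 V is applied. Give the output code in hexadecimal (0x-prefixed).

code 0xFDC (decimal 4060)

Full-scale span = 2.048 V; LSB = 2.048/2^12 = 0.500 mV.
(V_in − V_low)/LSB = (2.0302 − 0) / 0.0005 = 4060.400.
So the output code is 4060.
In hexadecimal (0x-prefixed): 0xFDC.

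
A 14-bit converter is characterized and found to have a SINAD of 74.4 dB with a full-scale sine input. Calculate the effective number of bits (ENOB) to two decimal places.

ENOB = (SINAD − 1.76) / 6.02 = (74.4 − 1.76)/6.02 = 12.066.

12.07 bits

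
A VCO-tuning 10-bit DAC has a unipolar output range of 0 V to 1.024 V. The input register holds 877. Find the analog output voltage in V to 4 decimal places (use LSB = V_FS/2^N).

LSB = 1.024 V / 2^10 = 1.000 mV.
V_out = 0 + 877 × 0.001 V = 0.877 V.

0.8770 V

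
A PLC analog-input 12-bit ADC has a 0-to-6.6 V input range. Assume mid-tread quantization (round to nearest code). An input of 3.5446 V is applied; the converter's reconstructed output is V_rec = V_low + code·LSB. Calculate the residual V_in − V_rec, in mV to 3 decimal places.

-0.322 mV

LSB = 6.6/2^12 = 1.611 mV.
(V_in − V_low)/LSB = (3.5446 − 0)/0.00161133 = 2199.8002 → code 2200 (round).
V_rec = 0 + 2200·0.00161133 = 3.5449219 V.
V_in − V_rec = -0.000321875 V = -0.322 mV.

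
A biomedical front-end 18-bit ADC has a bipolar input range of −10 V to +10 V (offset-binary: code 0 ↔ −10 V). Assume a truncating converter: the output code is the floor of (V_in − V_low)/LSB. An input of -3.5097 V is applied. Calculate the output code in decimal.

LSB = 20 V / 262144 = 76.29 µV.
(-3.5097 − (−10)) / 7.62939e-05 = 85069.660 LSBs.
So the output code is 85069.

code 85069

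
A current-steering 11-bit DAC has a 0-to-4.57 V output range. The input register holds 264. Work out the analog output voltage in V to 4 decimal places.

LSB = 4.57 V / 2^11 = 2.231 mV.
V_out = 0 + 264 × 0.00223145 V = 0.589102 V.

0.5891 V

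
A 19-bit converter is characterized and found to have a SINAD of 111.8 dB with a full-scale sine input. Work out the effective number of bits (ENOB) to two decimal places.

ENOB = (SINAD − 1.76) / 6.02 = (111.8 − 1.76)/6.02 = 18.279.

18.28 bits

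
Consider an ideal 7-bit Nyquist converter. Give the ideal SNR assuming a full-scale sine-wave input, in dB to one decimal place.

SNR ≈ 6.02·N + 1.76 dB = 6.02·7 + 1.76 = 43.90 dB.

43.9 dB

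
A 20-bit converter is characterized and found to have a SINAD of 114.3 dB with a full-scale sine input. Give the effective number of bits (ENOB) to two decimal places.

ENOB = (SINAD − 1.76) / 6.02 = (114.3 − 1.76)/6.02 = 18.694.

18.69 bits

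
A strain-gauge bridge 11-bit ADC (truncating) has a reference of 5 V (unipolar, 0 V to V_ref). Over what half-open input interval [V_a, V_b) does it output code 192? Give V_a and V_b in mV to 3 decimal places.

LSB = 5/2^11 = 2.441 mV.
V_a = V_low + 192·LSB = 0.46875 V; V_b = V_low + 193·LSB = 0.471191 V.

[468.750 mV, 471.191 mV)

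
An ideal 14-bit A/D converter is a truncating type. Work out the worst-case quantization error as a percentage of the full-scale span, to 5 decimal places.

Truncating → worst-case error = 1 LSB = V_FS/2^14, so 100/16384 = 0.00610352 % of full scale.

0.00610 %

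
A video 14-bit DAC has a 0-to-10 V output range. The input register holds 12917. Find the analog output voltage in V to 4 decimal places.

7.8839 V

LSB = 10 V / 2^14 = 0.610 mV.
V_out = 0 + 12917 × 0.000610352 V = 7.88391 V.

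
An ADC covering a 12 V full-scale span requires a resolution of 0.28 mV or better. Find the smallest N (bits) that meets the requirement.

Number of steps required ≥ 12 V / 0.28 mV = 42857.14.
Need 2^N ≥ 42857.14; 2^15 = 32768, 2^16 = 65536.
Minimum N = 16.

16 bits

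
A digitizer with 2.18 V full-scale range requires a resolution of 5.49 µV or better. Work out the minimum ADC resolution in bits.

19 bits

Number of steps required ≥ 2.18 V / 5.49 µV = 397085.61.
Need 2^N ≥ 397085.61; 2^18 = 262144, 2^19 = 524288.
Minimum N = 19.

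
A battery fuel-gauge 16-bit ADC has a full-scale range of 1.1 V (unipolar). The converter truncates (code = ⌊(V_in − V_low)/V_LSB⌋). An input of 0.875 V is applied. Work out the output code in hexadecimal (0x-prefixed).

With 65536 levels over 1.1 V, one step is 16.78 µV.
(V_in − V_low)/LSB = (0.875 − 0) / 1.67847e-05 = 52130.909.
Floor → code 52130.
In hexadecimal (0x-prefixed): 0xCBA2.

code 0xCBA2 (decimal 52130)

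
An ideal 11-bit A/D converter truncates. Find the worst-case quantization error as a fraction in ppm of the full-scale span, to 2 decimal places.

488.28 ppm

Truncating → worst-case error = 1 LSB = V_FS/2^11, so 1e+06/2048 = 488.281 ppm of full scale.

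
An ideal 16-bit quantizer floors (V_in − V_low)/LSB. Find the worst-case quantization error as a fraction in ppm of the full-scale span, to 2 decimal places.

15.26 ppm

Truncating → worst-case error = 1 LSB = V_FS/2^16, so 1e+06/65536 = 15.2588 ppm of full scale.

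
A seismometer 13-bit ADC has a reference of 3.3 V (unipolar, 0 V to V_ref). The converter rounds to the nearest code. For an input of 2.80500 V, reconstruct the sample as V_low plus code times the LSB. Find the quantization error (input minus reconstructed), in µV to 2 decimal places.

One LSB is 3.3 V / 8192 = 402.83 µV.
(V_in − V_low)/LSB = (2.80500 − 0)/0.000402832 = 6963.2000 → code 6963 (round).
V_rec = 0 + 6963·0.000402832 = 2.8049194 V.
Difference: 8.05664e-05 V → 80.57 µV.

80.57 µV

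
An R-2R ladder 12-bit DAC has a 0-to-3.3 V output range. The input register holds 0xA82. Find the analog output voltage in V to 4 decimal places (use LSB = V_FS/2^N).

2.1672 V

LSB = 3.3 V / 2^12 = 0.806 mV.
Code 0xA82 = 2690 decimal.
V_out = 0 + 2690 × 0.000805664 V = 2.16724 V.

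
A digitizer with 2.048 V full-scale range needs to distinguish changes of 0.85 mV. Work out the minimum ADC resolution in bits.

12 bits

Number of steps required ≥ 2.048 V / 0.85 mV = 2409.41.
Need 2^N ≥ 2409.41; 2^11 = 2048, 2^12 = 4096.
Minimum N = 12.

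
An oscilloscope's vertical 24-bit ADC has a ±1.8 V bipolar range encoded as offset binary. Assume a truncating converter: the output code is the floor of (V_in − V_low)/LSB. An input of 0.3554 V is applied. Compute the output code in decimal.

LSB = 3.6 V / 16777216 = 0.21 µV.
(0.3554 − (−1.8)) / 2.14577e-07 = 10044892.046 LSBs.
⌊·⌋(10044892.046) = 10044892.

code 10044892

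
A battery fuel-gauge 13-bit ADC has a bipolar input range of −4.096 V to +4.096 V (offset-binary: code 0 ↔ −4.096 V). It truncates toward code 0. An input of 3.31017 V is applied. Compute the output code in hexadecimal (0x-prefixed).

LSB = 8.192 V / 8192 = 1.000 mV.
(3.31017 − (−4.096)) / 0.001 = 7406.170 LSBs.
So the output code is 7406.
In hexadecimal (0x-prefixed): 0x1CEE.

code 0x1CEE (decimal 7406)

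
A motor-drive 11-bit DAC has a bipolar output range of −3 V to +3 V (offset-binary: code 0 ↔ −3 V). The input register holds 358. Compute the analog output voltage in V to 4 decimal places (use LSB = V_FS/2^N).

LSB = 6 V / 2^11 = 2.930 mV.
V_out = (−3) + 358 × 0.00292969 V = -1.95117 V.

-1.9512 V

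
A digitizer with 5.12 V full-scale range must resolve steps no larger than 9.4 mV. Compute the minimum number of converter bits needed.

Number of steps required ≥ 5.12 V / 9.4 mV = 544.68.
Need 2^N ≥ 544.68; 2^9 = 512, 2^10 = 1024.
Minimum N = 10.

10 bits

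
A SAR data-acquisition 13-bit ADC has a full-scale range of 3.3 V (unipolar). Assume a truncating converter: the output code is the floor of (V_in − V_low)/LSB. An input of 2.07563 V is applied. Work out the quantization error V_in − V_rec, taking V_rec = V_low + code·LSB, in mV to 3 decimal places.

LSB = 3.3/2^13 = 402.83 µV.
(V_in − V_low)/LSB = (2.07563 − 0)/0.000402832 = 5152.5942 → code 5152 (floor).
V_rec = 0 + 5152·0.000402832 = 2.0753906 V.
V_in − V_rec = 0.000239375 V = 0.239 mV.

0.239 mV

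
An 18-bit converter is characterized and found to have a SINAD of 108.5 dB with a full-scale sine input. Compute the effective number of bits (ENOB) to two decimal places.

ENOB = (SINAD − 1.76) / 6.02 = (108.5 − 1.76)/6.02 = 17.731.

17.73 bits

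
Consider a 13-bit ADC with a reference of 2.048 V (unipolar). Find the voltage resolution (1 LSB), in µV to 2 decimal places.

250.00 µV

Full-scale span = 2.048 V.
LSB = 2.048 / 2^13 = 2.048 / 8192 = 0.00025 V = 250.00 µV.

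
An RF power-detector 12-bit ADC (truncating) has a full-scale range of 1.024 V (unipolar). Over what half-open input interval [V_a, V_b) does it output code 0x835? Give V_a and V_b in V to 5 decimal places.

LSB = 1.024/2^12 = 250.00 µV.
Code 0x835 = 2101 decimal.
V_a = V_low + 2101·LSB = 0.52525 V; V_b = V_low + 2102·LSB = 0.5255 V.

[0.52525 V, 0.52550 V)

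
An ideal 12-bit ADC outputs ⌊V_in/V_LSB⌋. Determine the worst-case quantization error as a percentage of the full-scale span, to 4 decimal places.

Truncating → worst-case error = 1 LSB = V_FS/2^12, so 100/4096 = 0.0244141 % of full scale.

0.0244 %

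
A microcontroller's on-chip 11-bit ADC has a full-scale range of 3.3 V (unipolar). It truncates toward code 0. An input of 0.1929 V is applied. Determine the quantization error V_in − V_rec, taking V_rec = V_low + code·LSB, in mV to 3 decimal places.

One LSB is 3.3 V / 2048 = 1.611 mV.
Scaled input = 119.7149 LSBs, so code = 119.
Reconstructed: 0.19174805 V.
V_in − V_rec = 0.00115195 V = 1.152 mV.

1.152 mV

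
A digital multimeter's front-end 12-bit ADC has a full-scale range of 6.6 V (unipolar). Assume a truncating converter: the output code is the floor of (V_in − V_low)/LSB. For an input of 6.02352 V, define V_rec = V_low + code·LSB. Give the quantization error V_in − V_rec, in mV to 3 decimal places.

LSB = 6.6/2^12 = 1.611 mV.
(6.02352 − 0)/0.00161133 = 3738.2330; ⌊·⌋ gives code 3738.
Reconstructed: 6.0231445 V.
Difference: 0.000375469 V → 0.375 mV.

0.375 mV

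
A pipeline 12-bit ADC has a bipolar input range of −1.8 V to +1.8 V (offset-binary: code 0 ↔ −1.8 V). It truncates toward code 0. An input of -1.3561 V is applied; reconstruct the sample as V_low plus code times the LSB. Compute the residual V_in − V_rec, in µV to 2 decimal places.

52.34 µV

One LSB is 3.6 V / 4096 = 0.879 mV.
Scaled input = 505.0596 LSBs, so code = 505.
Code 505 maps back to (−1.8) + 505×0.000878906 V = -1.3561523 V.
V_in − V_rec = 5.23438e-05 V = 52.34 µV.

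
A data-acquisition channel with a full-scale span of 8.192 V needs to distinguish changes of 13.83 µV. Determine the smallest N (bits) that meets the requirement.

20 bits

Number of steps required ≥ 8.192 V / 13.83 µV = 592335.50.
Need 2^N ≥ 592335.50; 2^19 = 524288, 2^20 = 1048576.
Minimum N = 20.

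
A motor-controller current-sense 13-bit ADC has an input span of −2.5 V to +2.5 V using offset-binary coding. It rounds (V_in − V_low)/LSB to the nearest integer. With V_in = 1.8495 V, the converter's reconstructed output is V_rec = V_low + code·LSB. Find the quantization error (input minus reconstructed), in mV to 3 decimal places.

One LSB is 5 V / 8192 = 0.610 mV.
(V_in − V_low)/LSB = (1.8495 − (−2.5))/0.000610352 = 7126.2208 → code 7126 (round).
Reconstructed: 1.8493652 V.
V_in − V_rec = 0.000134766 V = 0.135 mV.

0.135 mV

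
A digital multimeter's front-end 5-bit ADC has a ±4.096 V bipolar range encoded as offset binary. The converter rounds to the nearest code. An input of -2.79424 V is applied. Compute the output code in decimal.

With 32 levels over 8.192 V, one step is 256.000 mV.
(-2.79424 − (−4.096)) / 0.256 = 5.085 LSBs.
Round → code 5.

code 5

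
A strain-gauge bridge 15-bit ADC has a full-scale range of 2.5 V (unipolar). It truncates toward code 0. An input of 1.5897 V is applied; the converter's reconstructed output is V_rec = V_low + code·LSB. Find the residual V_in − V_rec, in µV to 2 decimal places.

LSB = 2.5/2^15 = 76.29 µV.
Scaled input = 20836.5158 LSBs, so code = 20836.
Reconstructed: 1.5896606 V.
V_in − V_rec = 3.93555e-05 V = 39.36 µV.

39.36 µV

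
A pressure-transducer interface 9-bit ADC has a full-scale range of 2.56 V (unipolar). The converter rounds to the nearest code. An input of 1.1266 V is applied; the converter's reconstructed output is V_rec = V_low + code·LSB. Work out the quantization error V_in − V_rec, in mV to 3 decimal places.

1.600 mV

Step size: 2.56 V ÷ 2^9 = 5.000 mV.
(V_in − V_low)/LSB = (1.1266 − 0)/0.005 = 225.3200 → code 225 (round).
Code 225 maps back to 0 + 225×0.005 V = 1.125 V.
Error = 1.1266 − 1.125 = 0.0016 V = 1.600 mV.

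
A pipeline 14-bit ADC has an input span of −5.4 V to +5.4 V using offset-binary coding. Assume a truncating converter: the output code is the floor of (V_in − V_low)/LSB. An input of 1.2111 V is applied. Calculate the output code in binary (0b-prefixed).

Full-scale span = 10.8 V; LSB = 10.8/2^14 = 0.659 mV.
(V_in − V_low)/LSB = (1.2111 − (−5.4)) / 0.00065918 = 10029.284.
⌊·⌋(10029.284) = 10029.
In binary (0b-prefixed): 0b10011100101101.

code 0b10011100101101 (decimal 10029)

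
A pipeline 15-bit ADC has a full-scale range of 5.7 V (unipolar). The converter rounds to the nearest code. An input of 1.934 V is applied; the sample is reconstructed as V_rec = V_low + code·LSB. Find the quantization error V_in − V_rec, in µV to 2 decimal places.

21.73 µV

One LSB is 5.7 V / 32768 = 173.95 µV.
(1.934 − 0)/0.00017395 = 11118.1249; round gives code 11118.
V_rec = 0 + 11118·0.00017395 = 1.9339783 V.
Difference: 2.17285e-05 V → 21.73 µV.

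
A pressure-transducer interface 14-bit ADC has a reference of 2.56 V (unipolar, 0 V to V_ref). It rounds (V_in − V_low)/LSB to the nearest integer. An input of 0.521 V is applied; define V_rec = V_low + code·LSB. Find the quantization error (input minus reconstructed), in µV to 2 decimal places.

One LSB is 2.56 V / 16384 = 156.25 µV.
(0.521 − 0)/0.00015625 = 3334.4000; round gives code 3334.
Reconstructed: 0.5209375 V.
V_in − V_rec = 6.25e-05 V = 62.50 µV.

62.50 µV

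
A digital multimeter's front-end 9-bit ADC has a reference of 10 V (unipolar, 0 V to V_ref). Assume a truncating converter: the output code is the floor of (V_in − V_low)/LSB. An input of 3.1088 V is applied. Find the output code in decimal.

LSB = 10 V / 512 = 19.531 mV.
Input sits at 159.171 steps above V_low.
⌊·⌋(159.171) = 159.

code 159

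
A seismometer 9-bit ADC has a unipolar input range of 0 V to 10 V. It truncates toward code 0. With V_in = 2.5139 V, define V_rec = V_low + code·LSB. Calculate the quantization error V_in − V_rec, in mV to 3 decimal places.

13.900 mV

One LSB is 10 V / 512 = 19.531 mV.
(V_in − V_low)/LSB = (2.5139 − 0)/0.0195312 = 128.7117 → code 128 (floor).
Reconstructed: 2.5 V.
Error = 2.5139 − 2.5 = 0.0139 V = 13.900 mV.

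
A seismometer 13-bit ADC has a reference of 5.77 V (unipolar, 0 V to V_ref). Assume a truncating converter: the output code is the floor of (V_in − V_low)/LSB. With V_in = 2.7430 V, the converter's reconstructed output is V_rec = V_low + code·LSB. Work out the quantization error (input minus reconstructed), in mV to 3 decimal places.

LSB = 5.77/2^13 = 0.704 mV.
(V_in − V_low)/LSB = (2.7430 − 0)/0.000704346 = 3894.3945 → code 3894 (floor).
Code 3894 maps back to 0 + 3894×0.000704346 V = 2.7427222 V.
Error = 2.7430 − 2.7427222 = 0.000277832 V = 0.278 mV.

0.278 mV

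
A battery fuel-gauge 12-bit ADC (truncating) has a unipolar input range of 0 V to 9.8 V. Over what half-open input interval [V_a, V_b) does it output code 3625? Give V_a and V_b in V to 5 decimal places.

[8.67310 V, 8.67549 V)

LSB = 9.8/2^12 = 2.393 mV.
V_a = V_low + 3625·LSB = 8.6731 V; V_b = V_low + 3626·LSB = 8.67549 V.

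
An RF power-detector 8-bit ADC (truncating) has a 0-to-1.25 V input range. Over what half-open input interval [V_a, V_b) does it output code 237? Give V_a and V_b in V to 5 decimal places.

LSB = 1.25/2^8 = 4.883 mV.
V_a = V_low + 237·LSB = 1.15723 V; V_b = V_low + 238·LSB = 1.16211 V.

[1.15723 V, 1.16211 V)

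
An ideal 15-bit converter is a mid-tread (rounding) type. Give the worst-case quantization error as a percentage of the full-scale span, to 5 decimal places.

0.00153 %

Rounding → worst-case error = ½ LSB = V_FS/2^16, so 100/65536 = 0.00152588 % of full scale.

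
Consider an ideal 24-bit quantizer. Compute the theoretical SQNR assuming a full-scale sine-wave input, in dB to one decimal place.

SNR ≈ 6.02·N + 1.76 dB = 6.02·24 + 1.76 = 146.24 dB.

146.2 dB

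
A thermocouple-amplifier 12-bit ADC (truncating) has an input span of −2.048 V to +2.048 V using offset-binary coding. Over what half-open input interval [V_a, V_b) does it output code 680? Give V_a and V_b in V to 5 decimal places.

LSB = 4.096/2^12 = 1.000 mV.
V_a = V_low + 680·LSB = -1.368 V; V_b = V_low + 681·LSB = -1.367 V.

[-1.36800 V, -1.36700 V)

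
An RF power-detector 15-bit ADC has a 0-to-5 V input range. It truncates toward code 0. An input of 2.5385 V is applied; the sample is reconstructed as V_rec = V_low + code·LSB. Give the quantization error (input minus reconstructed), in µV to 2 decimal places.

One LSB is 5 V / 32768 = 152.59 µV.
Scaled input = 16636.3136 LSBs, so code = 16636.
Code 16636 maps back to 0 + 16636×0.000152588 V = 2.5384521 V.
V_in − V_rec = 4.78516e-05 V = 47.85 µV.

47.85 µV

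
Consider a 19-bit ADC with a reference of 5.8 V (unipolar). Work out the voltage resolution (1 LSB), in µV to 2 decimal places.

11.06 µV

Full-scale span = 5.8 V.
LSB = 5.8 / 2^19 = 5.8 / 524288 = 1.10626e-05 V = 11.06 µV.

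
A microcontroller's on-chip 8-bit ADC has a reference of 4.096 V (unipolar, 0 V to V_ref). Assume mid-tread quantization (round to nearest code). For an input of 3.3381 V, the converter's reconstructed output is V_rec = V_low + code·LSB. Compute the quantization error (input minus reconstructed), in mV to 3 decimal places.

Step size: 4.096 V ÷ 2^8 = 16.000 mV.
(3.3381 − 0)/0.016 = 208.6312; round gives code 209.
Code 209 maps back to 0 + 209×0.016 V = 3.344 V.
Error = 3.3381 − 3.344 = -0.0059 V = -5.900 mV.

-5.900 mV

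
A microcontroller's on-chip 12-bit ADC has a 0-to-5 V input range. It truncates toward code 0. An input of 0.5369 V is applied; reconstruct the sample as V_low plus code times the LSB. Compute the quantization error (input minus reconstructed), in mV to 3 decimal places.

1.011 mV

LSB = 5/2^12 = 1.221 mV.
Scaled input = 439.8285 LSBs, so code = 439.
Code 439 maps back to 0 + 439×0.0012207 V = 0.53588867 V.
Error = 0.5369 − 0.53588867 = 0.00101133 V = 1.011 mV.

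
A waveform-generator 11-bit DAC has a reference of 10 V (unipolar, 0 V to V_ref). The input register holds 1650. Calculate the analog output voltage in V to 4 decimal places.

8.0566 V

LSB = 10 V / 2^11 = 4.883 mV.
V_out = 0 + 1650 × 0.00488281 V = 8.05664 V.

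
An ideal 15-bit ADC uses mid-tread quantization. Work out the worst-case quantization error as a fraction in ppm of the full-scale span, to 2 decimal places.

15.26 ppm

Rounding → worst-case error = ½ LSB = V_FS/2^16, so 1e+06/65536 = 15.2588 ppm of full scale.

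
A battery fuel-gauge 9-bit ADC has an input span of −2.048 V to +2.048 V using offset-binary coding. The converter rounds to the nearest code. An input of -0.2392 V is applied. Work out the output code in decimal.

code 226

With 512 levels over 4.096 V, one step is 8.000 mV.
Input sits at 226.100 steps above V_low.
Round → code 226.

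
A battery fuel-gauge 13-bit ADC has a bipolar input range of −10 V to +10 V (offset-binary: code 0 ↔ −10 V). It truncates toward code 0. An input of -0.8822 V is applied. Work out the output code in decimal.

With 8192 levels over 20 V, one step is 2.441 mV.
(V_in − V_low)/LSB = (-0.8822 − (−10)) / 0.00244141 = 3734.651.
So the output code is 3734.

code 3734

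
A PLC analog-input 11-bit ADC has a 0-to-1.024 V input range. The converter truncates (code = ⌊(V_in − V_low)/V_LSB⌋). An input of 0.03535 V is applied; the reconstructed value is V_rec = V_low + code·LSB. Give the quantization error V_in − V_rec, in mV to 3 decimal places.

LSB = 1.024/2^11 = 0.500 mV.
Scaled input = 70.7000 LSBs, so code = 70.
Reconstructed: 0.035 V.
Error = 0.03535 − 0.035 = 0.00035 V = 0.350 mV.

0.350 mV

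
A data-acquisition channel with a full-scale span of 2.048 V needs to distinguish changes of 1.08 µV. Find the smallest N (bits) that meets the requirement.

Number of steps required ≥ 2.048 V / 1.08 µV = 1896296.30.
Need 2^N ≥ 1896296.30; 2^20 = 1048576, 2^21 = 2097152.
Minimum N = 21.

21 bits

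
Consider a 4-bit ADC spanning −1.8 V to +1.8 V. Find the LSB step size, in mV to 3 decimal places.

225.000 mV

Full-scale span = 3.6 V.
LSB = 3.6 / 2^4 = 3.6 / 16 = 0.225 V = 225.000 mV.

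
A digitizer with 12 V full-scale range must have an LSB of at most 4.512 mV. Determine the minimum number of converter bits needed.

12 bits

Number of steps required ≥ 12 V / 4.512 mV = 2659.57.
Need 2^N ≥ 2659.57; 2^11 = 2048, 2^12 = 4096.
Minimum N = 12.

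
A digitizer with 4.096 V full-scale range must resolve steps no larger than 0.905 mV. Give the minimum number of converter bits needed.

Number of steps required ≥ 4.096 V / 0.905 mV = 4525.97.
Need 2^N ≥ 4525.97; 2^12 = 4096, 2^13 = 8192.
Minimum N = 13.

13 bits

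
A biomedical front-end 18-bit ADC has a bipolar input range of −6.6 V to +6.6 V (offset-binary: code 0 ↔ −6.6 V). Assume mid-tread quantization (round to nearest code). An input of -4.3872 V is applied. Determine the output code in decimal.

code 43945

With 262144 levels over 13.2 V, one step is 50.35 µV.
Input sits at 43944.867 steps above V_low.
Round → code 43945.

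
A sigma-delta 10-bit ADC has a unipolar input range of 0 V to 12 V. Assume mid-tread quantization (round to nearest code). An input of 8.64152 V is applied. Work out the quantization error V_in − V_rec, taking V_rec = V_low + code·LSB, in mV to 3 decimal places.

4.801 mV

One LSB is 12 V / 1024 = 11.719 mV.
(8.64152 − 0)/0.0117188 = 737.4097; round gives code 737.
Code 737 maps back to 0 + 737×0.0117188 V = 8.6367188 V.
Error = 8.64152 − 8.6367188 = 0.00480125 V = 4.801 mV.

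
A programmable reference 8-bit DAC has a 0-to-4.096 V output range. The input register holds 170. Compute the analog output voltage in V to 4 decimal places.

2.7200 V

LSB = 4.096 V / 2^8 = 16.000 mV.
V_out = 0 + 170 × 0.016 V = 2.72 V.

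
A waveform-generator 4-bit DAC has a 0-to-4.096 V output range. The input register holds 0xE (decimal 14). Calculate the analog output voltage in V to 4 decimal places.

LSB = 4.096 V / 2^4 = 256.000 mV.
Code 0xE = 14 decimal.
V_out = 0 + 14 × 0.256 V = 3.584 V.

3.5840 V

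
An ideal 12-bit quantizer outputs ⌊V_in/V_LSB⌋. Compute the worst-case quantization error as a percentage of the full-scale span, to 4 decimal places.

Truncating → worst-case error = 1 LSB = V_FS/2^12, so 100/4096 = 0.0244141 % of full scale.

0.0244 %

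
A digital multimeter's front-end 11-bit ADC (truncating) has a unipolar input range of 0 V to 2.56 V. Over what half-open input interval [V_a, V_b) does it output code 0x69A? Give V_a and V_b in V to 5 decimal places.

LSB = 2.56/2^11 = 1.250 mV.
Code 0x69A = 1690 decimal.
V_a = V_low + 1690·LSB = 2.1125 V; V_b = V_low + 1691·LSB = 2.11375 V.

[2.11250 V, 2.11375 V)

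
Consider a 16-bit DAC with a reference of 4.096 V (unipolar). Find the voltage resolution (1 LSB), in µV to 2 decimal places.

Full-scale span = 4.096 V.
LSB = 4.096 / 2^16 = 4.096 / 65536 = 6.25e-05 V = 62.50 µV.

62.50 µV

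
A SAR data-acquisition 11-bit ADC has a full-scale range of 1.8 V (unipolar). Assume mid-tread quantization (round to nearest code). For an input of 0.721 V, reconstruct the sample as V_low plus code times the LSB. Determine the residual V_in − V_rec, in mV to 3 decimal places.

One LSB is 1.8 V / 2048 = 0.879 mV.
(0.721 − 0)/0.000878906 = 820.3378; round gives code 820.
V_rec = 0 + 820·0.000878906 = 0.72070312 V.
Difference: 0.000296875 V → 0.297 mV.

0.297 mV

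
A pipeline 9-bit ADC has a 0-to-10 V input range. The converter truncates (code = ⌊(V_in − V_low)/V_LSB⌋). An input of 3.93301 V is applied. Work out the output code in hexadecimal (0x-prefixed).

code 0xC9 (decimal 201)

With 512 levels over 10 V, one step is 19.531 mV.
Input sits at 201.370 steps above V_low.
⌊·⌋(201.370) = 201.
In hexadecimal (0x-prefixed): 0xC9.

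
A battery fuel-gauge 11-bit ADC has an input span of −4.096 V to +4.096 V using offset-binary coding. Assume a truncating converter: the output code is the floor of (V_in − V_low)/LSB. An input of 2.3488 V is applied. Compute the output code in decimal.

LSB = 8.192 V / 2048 = 4.000 mV.
(V_in − V_low)/LSB = (2.3488 − (−4.096)) / 0.004 = 1611.200.
Floor → code 1611.

code 1611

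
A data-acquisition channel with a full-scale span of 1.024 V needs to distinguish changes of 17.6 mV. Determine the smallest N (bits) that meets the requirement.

6 bits

Number of steps required ≥ 1.024 V / 17.6 mV = 58.18.
Need 2^N ≥ 58.18; 2^5 = 32, 2^6 = 64.
Minimum N = 6.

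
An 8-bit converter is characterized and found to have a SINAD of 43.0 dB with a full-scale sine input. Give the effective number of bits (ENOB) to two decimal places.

6.85 bits

ENOB = (SINAD − 1.76) / 6.02 = (43.0 − 1.76)/6.02 = 6.850.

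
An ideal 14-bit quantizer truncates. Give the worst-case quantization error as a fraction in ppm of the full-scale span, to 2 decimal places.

Truncating → worst-case error = 1 LSB = V_FS/2^14, so 1e+06/16384 = 61.0352 ppm of full scale.

61.04 ppm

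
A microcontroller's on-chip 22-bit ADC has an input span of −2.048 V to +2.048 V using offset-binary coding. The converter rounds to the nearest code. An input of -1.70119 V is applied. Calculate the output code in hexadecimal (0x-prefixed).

LSB = 4.096 V / 4194304 = 0.98 µV.
Input sits at 355133.440 steps above V_low.
So the output code is 355133.
In hexadecimal (0x-prefixed): 0x56B3D.

code 0x56B3D (decimal 355133)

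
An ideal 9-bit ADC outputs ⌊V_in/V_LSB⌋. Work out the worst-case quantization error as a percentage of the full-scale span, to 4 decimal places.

Truncating → worst-case error = 1 LSB = V_FS/2^9, so 100/512 = 0.195312 % of full scale.

0.1953 %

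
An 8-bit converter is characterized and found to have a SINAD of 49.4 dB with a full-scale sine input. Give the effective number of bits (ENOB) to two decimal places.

ENOB = (SINAD − 1.76) / 6.02 = (49.4 − 1.76)/6.02 = 7.914.

7.91 bits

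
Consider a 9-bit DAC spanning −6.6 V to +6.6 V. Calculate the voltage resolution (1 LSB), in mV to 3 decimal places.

25.781 mV

Full-scale span = 13.2 V.
LSB = 13.2 / 2^9 = 13.2 / 512 = 0.0257812 V = 25.781 mV.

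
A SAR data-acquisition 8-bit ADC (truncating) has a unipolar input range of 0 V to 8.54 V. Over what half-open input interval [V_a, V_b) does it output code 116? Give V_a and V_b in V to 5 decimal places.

[3.86969 V, 3.90305 V)

LSB = 8.54/2^8 = 33.359 mV.
V_a = V_low + 116·LSB = 3.86969 V; V_b = V_low + 117·LSB = 3.90305 V.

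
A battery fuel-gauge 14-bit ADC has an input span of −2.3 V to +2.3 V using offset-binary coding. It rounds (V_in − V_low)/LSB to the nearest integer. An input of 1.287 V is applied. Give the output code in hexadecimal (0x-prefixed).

code 0x31E8 (decimal 12776)

With 16384 levels over 4.6 V, one step is 280.76 µV.
(1.287 − (−2.3)) / 0.000280762 = 12775.958 LSBs.
So the output code is 12776.
In hexadecimal (0x-prefixed): 0x31E8.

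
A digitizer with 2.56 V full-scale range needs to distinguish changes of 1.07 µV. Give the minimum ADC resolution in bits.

22 bits

Number of steps required ≥ 2.56 V / 1.07 µV = 2392523.36.
Need 2^N ≥ 2392523.36; 2^21 = 2097152, 2^22 = 4194304.
Minimum N = 22.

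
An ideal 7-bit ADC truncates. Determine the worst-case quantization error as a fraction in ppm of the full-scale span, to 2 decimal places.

Truncating → worst-case error = 1 LSB = V_FS/2^7, so 1e+06/128 = 7812.5 ppm of full scale.

7812.50 ppm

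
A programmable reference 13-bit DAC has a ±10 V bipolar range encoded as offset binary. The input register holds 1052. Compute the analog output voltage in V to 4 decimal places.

-7.4316 V

LSB = 20 V / 2^13 = 2.441 mV.
V_out = (−10) + 1052 × 0.00244141 V = -7.43164 V.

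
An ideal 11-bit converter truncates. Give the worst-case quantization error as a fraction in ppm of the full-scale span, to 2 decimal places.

Truncating → worst-case error = 1 LSB = V_FS/2^11, so 1e+06/2048 = 488.281 ppm of full scale.

488.28 ppm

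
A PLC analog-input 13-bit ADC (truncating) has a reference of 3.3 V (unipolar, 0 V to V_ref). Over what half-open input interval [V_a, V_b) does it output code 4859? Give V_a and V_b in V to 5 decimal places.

[1.95736 V, 1.95776 V)

LSB = 3.3/2^13 = 402.83 µV.
V_a = V_low + 4859·LSB = 1.95736 V; V_b = V_low + 4860·LSB = 1.95776 V.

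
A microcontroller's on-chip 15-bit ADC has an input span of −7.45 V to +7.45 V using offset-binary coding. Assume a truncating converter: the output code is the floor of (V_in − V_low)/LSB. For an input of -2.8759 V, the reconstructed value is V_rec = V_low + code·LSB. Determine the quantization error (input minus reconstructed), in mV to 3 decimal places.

0.153 mV

Step size: 14.9 V ÷ 2^15 = 454.71 µV.
(V_in − V_low)/LSB = (-2.8759 − (−7.45))/0.000454712 = 10059.3362 → code 10059 (floor).
V_rec = (−7.45) + 10059·0.000454712 = -2.8760529 V.
Difference: 0.000152856 V → 0.153 mV.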